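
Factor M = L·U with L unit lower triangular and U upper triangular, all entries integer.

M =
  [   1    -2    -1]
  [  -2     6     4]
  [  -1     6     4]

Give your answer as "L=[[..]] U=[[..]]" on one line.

  r1 -= -2·r0 → [0,2,2]
  r2 -= -1·r0 → [0,4,3]
  r2 -= 2·r1 → [0,0,-1]

L=[[1,0,0],[-2,1,0],[-1,2,1]] U=[[1,-2,-1],[0,2,2],[0,0,-1]]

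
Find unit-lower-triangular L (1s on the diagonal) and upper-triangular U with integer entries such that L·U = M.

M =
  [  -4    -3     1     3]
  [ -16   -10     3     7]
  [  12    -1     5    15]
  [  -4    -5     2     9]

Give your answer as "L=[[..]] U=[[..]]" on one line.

  R1 -= 4·R0 → [0,2,-1,-5]
  R2 -= -3·R0 → [0,-10,8,24]
  R3 -= 1·R0 → [0,-2,1,6]
  R2 -= -5·R1 → [0,0,3,-1]
  R3 -= -1·R1 → [0,0,0,1]
  R3 -= 0·R2 → [0,0,0,1]

L=[[1,0,0,0],[4,1,0,0],[-3,-5,1,0],[1,-1,0,1]] U=[[-4,-3,1,3],[0,2,-1,-5],[0,0,3,-1],[0,0,0,1]]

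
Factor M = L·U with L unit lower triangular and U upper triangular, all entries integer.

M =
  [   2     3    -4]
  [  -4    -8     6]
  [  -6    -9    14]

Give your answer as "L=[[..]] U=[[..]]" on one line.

  row1 -= -2·row0 → [0,-2,-2]
  row2 -= -3·row0 → [0,0,2]
  row2 -= 0·row1 → [0,0,2]

L=[[1,0,0],[-2,1,0],[-3,0,1]] U=[[2,3,-4],[0,-2,-2],[0,0,2]]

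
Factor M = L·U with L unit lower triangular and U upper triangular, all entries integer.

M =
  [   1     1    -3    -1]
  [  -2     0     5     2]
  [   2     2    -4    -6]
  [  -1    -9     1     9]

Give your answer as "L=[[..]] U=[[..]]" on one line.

  row1 -= -2·row0 → [0,2,-1,0]
  row2 -= 2·row0 → [0,0,2,-4]
  row3 -= -1·row0 → [0,-8,-2,8]
  row2 -= 0·row1 → [0,0,2,-4]
  row3 -= -4·row1 → [0,0,-6,8]
  row3 -= -3·row2 → [0,0,0,-4]

L=[[1,0,0,0],[-2,1,0,0],[2,0,1,0],[-1,-4,-3,1]] U=[[1,1,-3,-1],[0,2,-1,0],[0,0,2,-4],[0,0,0,-4]]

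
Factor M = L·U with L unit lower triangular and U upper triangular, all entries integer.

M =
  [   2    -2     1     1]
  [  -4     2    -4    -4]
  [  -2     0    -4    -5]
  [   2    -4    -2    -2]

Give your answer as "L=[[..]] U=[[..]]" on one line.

L=[[1,0,0,0],[-2,1,0,0],[-1,1,1,0],[1,1,1,1]] U=[[2,-2,1,1],[0,-2,-2,-2],[0,0,-1,-2],[0,0,0,1]]

  row1 -= -2·row0 → [0,-2,-2,-2]
  row2 -= -1·row0 → [0,-2,-3,-4]
  row3 -= 1·row0 → [0,-2,-3,-3]
  row2 -= 1·row1 → [0,0,-1,-2]
  row3 -= 1·row1 → [0,0,-1,-1]
  row3 -= 1·row2 → [0,0,0,1]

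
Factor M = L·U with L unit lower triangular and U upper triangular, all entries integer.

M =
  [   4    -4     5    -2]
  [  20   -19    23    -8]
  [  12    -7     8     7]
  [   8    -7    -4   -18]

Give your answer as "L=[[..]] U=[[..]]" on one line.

  row1 -= 5·row0 → [0,1,-2,2]
  row2 -= 3·row0 → [0,5,-7,13]
  row3 -= 2·row0 → [0,1,-14,-14]
  row2 -= 5·row1 → [0,0,3,3]
  row3 -= 1·row1 → [0,0,-12,-16]
  row3 -= -4·row2 → [0,0,0,-4]

L=[[1,0,0,0],[5,1,0,0],[3,5,1,0],[2,1,-4,1]] U=[[4,-4,5,-2],[0,1,-2,2],[0,0,3,3],[0,0,0,-4]]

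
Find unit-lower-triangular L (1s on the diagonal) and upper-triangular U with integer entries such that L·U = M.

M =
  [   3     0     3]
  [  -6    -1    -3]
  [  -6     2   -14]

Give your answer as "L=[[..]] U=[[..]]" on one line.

  R1 -= -2·R0 → [0,-1,3]
  R2 -= -2·R0 → [0,2,-8]
  R2 -= -2·R1 → [0,0,-2]

L=[[1,0,0],[-2,1,0],[-2,-2,1]] U=[[3,0,3],[0,-1,3],[0,0,-2]]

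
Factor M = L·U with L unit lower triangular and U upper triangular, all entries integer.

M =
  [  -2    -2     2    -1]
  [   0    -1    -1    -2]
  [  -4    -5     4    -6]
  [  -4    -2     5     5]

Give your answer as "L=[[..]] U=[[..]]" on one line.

  r1 -= 0·r0 → [0,-1,-1,-2]
  r2 -= 2·r0 → [0,-1,0,-4]
  r3 -= 2·r0 → [0,2,1,7]
  r2 -= 1·r1 → [0,0,1,-2]
  r3 -= -2·r1 → [0,0,-1,3]
  r3 -= -1·r2 → [0,0,0,1]

L=[[1,0,0,0],[0,1,0,0],[2,1,1,0],[2,-2,-1,1]] U=[[-2,-2,2,-1],[0,-1,-1,-2],[0,0,1,-2],[0,0,0,1]]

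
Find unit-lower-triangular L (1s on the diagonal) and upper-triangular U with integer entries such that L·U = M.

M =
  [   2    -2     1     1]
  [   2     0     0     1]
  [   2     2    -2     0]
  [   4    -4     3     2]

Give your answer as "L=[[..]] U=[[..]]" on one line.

  row1 -= 1·row0 → [0,2,-1,0]
  row2 -= 1·row0 → [0,4,-3,-1]
  row3 -= 2·row0 → [0,0,1,0]
  row2 -= 2·row1 → [0,0,-1,-1]
  row3 -= 0·row1 → [0,0,1,0]
  row3 -= -1·row2 → [0,0,0,-1]

L=[[1,0,0,0],[1,1,0,0],[1,2,1,0],[2,0,-1,1]] U=[[2,-2,1,1],[0,2,-1,0],[0,0,-1,-1],[0,0,0,-1]]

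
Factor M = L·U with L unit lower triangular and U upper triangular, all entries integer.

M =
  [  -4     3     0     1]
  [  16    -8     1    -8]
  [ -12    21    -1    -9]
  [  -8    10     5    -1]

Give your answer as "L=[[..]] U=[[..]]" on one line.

  row1 -= -4·row0 → [0,4,1,-4]
  row2 -= 3·row0 → [0,12,-1,-12]
  row3 -= 2·row0 → [0,4,5,-3]
  row2 -= 3·row1 → [0,0,-4,0]
  row3 -= 1·row1 → [0,0,4,1]
  row3 -= -1·row2 → [0,0,0,1]

L=[[1,0,0,0],[-4,1,0,0],[3,3,1,0],[2,1,-1,1]] U=[[-4,3,0,1],[0,4,1,-4],[0,0,-4,0],[0,0,0,1]]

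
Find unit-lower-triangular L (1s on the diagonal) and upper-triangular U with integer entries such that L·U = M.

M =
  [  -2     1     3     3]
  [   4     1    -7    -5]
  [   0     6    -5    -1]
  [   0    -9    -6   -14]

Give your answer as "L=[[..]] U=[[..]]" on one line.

  r1 -= -2·r0 → [0,3,-1,1]
  r2 -= 0·r0 → [0,6,-5,-1]
  r3 -= 0·r0 → [0,-9,-6,-14]
  r2 -= 2·r1 → [0,0,-3,-3]
  r3 -= -3·r1 → [0,0,-9,-11]
  r3 -= 3·r2 → [0,0,0,-2]

L=[[1,0,0,0],[-2,1,0,0],[0,2,1,0],[0,-3,3,1]] U=[[-2,1,3,3],[0,3,-1,1],[0,0,-3,-3],[0,0,0,-2]]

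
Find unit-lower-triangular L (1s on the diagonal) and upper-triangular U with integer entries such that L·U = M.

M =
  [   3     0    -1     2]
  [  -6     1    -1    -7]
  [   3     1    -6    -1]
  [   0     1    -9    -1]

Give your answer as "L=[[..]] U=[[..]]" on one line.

  r1 -= -2·r0 → [0,1,-3,-3]
  r2 -= 1·r0 → [0,1,-5,-3]
  r3 -= 0·r0 → [0,1,-9,-1]
  r2 -= 1·r1 → [0,0,-2,0]
  r3 -= 1·r1 → [0,0,-6,2]
  r3 -= 3·r2 → [0,0,0,2]

L=[[1,0,0,0],[-2,1,0,0],[1,1,1,0],[0,1,3,1]] U=[[3,0,-1,2],[0,1,-3,-3],[0,0,-2,0],[0,0,0,2]]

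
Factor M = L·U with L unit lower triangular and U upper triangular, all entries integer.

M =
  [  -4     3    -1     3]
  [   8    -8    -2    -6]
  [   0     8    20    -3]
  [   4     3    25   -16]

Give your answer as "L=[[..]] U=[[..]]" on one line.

L=[[1,0,0,0],[-2,1,0,0],[0,-4,1,0],[-1,-3,3,1]] U=[[-4,3,-1,3],[0,-2,-4,0],[0,0,4,-3],[0,0,0,-4]]

  r1 -= -2·r0 → [0,-2,-4,0]
  r2 -= 0·r0 → [0,8,20,-3]
  r3 -= -1·r0 → [0,6,24,-13]
  r2 -= -4·r1 → [0,0,4,-3]
  r3 -= -3·r1 → [0,0,12,-13]
  r3 -= 3·r2 → [0,0,0,-4]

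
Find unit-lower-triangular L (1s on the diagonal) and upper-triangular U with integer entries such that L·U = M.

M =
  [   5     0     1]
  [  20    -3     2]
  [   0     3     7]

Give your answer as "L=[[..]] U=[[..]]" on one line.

L=[[1,0,0],[4,1,0],[0,-1,1]] U=[[5,0,1],[0,-3,-2],[0,0,5]]

  row1 -= 4·row0 → [0,-3,-2]
  row2 -= 0·row0 → [0,3,7]
  row2 -= -1·row1 → [0,0,5]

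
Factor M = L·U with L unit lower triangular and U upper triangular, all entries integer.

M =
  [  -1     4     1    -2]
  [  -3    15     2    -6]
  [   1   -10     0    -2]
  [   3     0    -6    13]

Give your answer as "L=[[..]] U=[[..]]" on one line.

  row1 -= 3·row0 → [0,3,-1,0]
  row2 -= -1·row0 → [0,-6,1,-4]
  row3 -= -3·row0 → [0,12,-3,7]
  row2 -= -2·row1 → [0,0,-1,-4]
  row3 -= 4·row1 → [0,0,1,7]
  row3 -= -1·row2 → [0,0,0,3]

L=[[1,0,0,0],[3,1,0,0],[-1,-2,1,0],[-3,4,-1,1]] U=[[-1,4,1,-2],[0,3,-1,0],[0,0,-1,-4],[0,0,0,3]]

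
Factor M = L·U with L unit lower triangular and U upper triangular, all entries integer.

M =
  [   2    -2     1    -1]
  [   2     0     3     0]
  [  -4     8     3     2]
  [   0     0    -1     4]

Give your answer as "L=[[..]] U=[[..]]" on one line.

L=[[1,0,0,0],[1,1,0,0],[-2,2,1,0],[0,0,-1,1]] U=[[2,-2,1,-1],[0,2,2,1],[0,0,1,-2],[0,0,0,2]]

  row1 -= 1·row0 → [0,2,2,1]
  row2 -= -2·row0 → [0,4,5,0]
  row3 -= 0·row0 → [0,0,-1,4]
  row2 -= 2·row1 → [0,0,1,-2]
  row3 -= 0·row1 → [0,0,-1,4]
  row3 -= -1·row2 → [0,0,0,2]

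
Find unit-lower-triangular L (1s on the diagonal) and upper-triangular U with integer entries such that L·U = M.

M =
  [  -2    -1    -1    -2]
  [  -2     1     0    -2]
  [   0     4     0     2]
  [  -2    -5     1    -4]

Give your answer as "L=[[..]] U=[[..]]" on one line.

L=[[1,0,0,0],[1,1,0,0],[0,2,1,0],[1,-2,-2,1]] U=[[-2,-1,-1,-2],[0,2,1,0],[0,0,-2,2],[0,0,0,2]]

  r1 -= 1·r0 → [0,2,1,0]
  r2 -= 0·r0 → [0,4,0,2]
  r3 -= 1·r0 → [0,-4,2,-2]
  r2 -= 2·r1 → [0,0,-2,2]
  r3 -= -2·r1 → [0,0,4,-2]
  r3 -= -2·r2 → [0,0,0,2]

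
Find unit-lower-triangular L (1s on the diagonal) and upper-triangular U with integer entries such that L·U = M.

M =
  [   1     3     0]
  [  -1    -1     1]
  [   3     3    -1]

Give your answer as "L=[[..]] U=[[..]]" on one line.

  R1 -= -1·R0 → [0,2,1]
  R2 -= 3·R0 → [0,-6,-1]
  R2 -= -3·R1 → [0,0,2]

L=[[1,0,0],[-1,1,0],[3,-3,1]] U=[[1,3,0],[0,2,1],[0,0,2]]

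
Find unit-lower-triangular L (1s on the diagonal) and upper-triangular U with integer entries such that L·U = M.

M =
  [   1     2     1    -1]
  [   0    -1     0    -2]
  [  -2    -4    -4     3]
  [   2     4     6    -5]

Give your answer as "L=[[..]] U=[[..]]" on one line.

L=[[1,0,0,0],[0,1,0,0],[-2,0,1,0],[2,0,-2,1]] U=[[1,2,1,-1],[0,-1,0,-2],[0,0,-2,1],[0,0,0,-1]]

  row1 -= 0·row0 → [0,-1,0,-2]
  row2 -= -2·row0 → [0,0,-2,1]
  row3 -= 2·row0 → [0,0,4,-3]
  row2 -= 0·row1 → [0,0,-2,1]
  row3 -= 0·row1 → [0,0,4,-3]
  row3 -= -2·row2 → [0,0,0,-1]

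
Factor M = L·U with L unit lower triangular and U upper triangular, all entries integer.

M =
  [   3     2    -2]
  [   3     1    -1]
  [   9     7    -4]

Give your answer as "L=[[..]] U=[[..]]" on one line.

  R1 -= 1·R0 → [0,-1,1]
  R2 -= 3·R0 → [0,1,2]
  R2 -= -1·R1 → [0,0,3]

L=[[1,0,0],[1,1,0],[3,-1,1]] U=[[3,2,-2],[0,-1,1],[0,0,3]]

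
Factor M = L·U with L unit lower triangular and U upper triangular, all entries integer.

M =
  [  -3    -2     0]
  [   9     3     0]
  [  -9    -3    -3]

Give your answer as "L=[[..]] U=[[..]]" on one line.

  R1 -= -3·R0 → [0,-3,0]
  R2 -= 3·R0 → [0,3,-3]
  R2 -= -1·R1 → [0,0,-3]

L=[[1,0,0],[-3,1,0],[3,-1,1]] U=[[-3,-2,0],[0,-3,0],[0,0,-3]]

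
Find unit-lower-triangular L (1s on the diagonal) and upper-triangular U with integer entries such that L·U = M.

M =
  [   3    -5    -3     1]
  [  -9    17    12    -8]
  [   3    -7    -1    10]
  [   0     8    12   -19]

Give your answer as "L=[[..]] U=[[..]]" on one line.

  r1 -= -3·r0 → [0,2,3,-5]
  r2 -= 1·r0 → [0,-2,2,9]
  r3 -= 0·r0 → [0,8,12,-19]
  r2 -= -1·r1 → [0,0,5,4]
  r3 -= 4·r1 → [0,0,0,1]
  r3 -= 0·r2 → [0,0,0,1]

L=[[1,0,0,0],[-3,1,0,0],[1,-1,1,0],[0,4,0,1]] U=[[3,-5,-3,1],[0,2,3,-5],[0,0,5,4],[0,0,0,1]]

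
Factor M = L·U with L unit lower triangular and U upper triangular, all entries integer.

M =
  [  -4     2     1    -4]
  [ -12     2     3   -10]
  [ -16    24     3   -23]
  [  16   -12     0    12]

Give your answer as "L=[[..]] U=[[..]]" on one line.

L=[[1,0,0,0],[3,1,0,0],[4,-4,1,0],[-4,1,-4,1]] U=[[-4,2,1,-4],[0,-4,0,2],[0,0,-1,1],[0,0,0,-2]]

  row1 -= 3·row0 → [0,-4,0,2]
  row2 -= 4·row0 → [0,16,-1,-7]
  row3 -= -4·row0 → [0,-4,4,-4]
  row2 -= -4·row1 → [0,0,-1,1]
  row3 -= 1·row1 → [0,0,4,-6]
  row3 -= -4·row2 → [0,0,0,-2]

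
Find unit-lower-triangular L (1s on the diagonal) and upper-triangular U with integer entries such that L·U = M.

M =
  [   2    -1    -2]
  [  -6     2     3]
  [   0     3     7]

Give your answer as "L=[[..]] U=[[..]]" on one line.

  r1 -= -3·r0 → [0,-1,-3]
  r2 -= 0·r0 → [0,3,7]
  r2 -= -3·r1 → [0,0,-2]

L=[[1,0,0],[-3,1,0],[0,-3,1]] U=[[2,-1,-2],[0,-1,-3],[0,0,-2]]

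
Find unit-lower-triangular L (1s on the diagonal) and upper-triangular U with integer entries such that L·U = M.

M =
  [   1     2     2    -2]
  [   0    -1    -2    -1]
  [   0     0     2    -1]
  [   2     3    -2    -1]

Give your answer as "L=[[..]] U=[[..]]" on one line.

L=[[1,0,0,0],[0,1,0,0],[0,0,1,0],[2,1,-2,1]] U=[[1,2,2,-2],[0,-1,-2,-1],[0,0,2,-1],[0,0,0,2]]

  R1 -= 0·R0 → [0,-1,-2,-1]
  R2 -= 0·R0 → [0,0,2,-1]
  R3 -= 2·R0 → [0,-1,-6,3]
  R2 -= 0·R1 → [0,0,2,-1]
  R3 -= 1·R1 → [0,0,-4,4]
  R3 -= -2·R2 → [0,0,0,2]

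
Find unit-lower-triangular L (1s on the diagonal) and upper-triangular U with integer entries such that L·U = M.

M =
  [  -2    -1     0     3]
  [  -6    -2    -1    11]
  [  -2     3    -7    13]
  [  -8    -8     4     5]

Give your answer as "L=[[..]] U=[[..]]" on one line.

L=[[1,0,0,0],[3,1,0,0],[1,4,1,0],[4,-4,0,1]] U=[[-2,-1,0,3],[0,1,-1,2],[0,0,-3,2],[0,0,0,1]]

  row1 -= 3·row0 → [0,1,-1,2]
  row2 -= 1·row0 → [0,4,-7,10]
  row3 -= 4·row0 → [0,-4,4,-7]
  row2 -= 4·row1 → [0,0,-3,2]
  row3 -= -4·row1 → [0,0,0,1]
  row3 -= 0·row2 → [0,0,0,1]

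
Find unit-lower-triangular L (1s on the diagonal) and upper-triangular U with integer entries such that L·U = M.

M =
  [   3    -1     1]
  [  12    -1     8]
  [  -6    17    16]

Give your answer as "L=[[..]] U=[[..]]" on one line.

L=[[1,0,0],[4,1,0],[-2,5,1]] U=[[3,-1,1],[0,3,4],[0,0,-2]]

  R1 -= 4·R0 → [0,3,4]
  R2 -= -2·R0 → [0,15,18]
  R2 -= 5·R1 → [0,0,-2]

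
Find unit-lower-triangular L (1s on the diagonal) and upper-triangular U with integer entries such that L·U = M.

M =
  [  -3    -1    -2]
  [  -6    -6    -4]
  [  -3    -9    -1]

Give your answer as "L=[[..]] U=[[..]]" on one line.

L=[[1,0,0],[2,1,0],[1,2,1]] U=[[-3,-1,-2],[0,-4,0],[0,0,1]]

  R1 -= 2·R0 → [0,-4,0]
  R2 -= 1·R0 → [0,-8,1]
  R2 -= 2·R1 → [0,0,1]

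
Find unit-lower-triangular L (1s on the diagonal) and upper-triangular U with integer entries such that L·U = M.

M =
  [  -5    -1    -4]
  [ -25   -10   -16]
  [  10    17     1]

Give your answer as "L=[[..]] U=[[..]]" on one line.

L=[[1,0,0],[5,1,0],[-2,-3,1]] U=[[-5,-1,-4],[0,-5,4],[0,0,5]]

  row1 -= 5·row0 → [0,-5,4]
  row2 -= -2·row0 → [0,15,-7]
  row2 -= -3·row1 → [0,0,5]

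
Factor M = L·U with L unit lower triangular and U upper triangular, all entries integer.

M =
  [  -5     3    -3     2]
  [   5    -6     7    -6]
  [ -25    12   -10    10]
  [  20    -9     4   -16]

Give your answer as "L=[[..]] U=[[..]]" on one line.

  row1 -= -1·row0 → [0,-3,4,-4]
  row2 -= 5·row0 → [0,-3,5,0]
  row3 -= -4·row0 → [0,3,-8,-8]
  row2 -= 1·row1 → [0,0,1,4]
  row3 -= -1·row1 → [0,0,-4,-12]
  row3 -= -4·row2 → [0,0,0,4]

L=[[1,0,0,0],[-1,1,0,0],[5,1,1,0],[-4,-1,-4,1]] U=[[-5,3,-3,2],[0,-3,4,-4],[0,0,1,4],[0,0,0,4]]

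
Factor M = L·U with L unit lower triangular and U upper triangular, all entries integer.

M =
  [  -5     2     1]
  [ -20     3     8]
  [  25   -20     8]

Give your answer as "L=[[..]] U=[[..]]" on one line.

L=[[1,0,0],[4,1,0],[-5,2,1]] U=[[-5,2,1],[0,-5,4],[0,0,5]]

  row1 -= 4·row0 → [0,-5,4]
  row2 -= -5·row0 → [0,-10,13]
  row2 -= 2·row1 → [0,0,5]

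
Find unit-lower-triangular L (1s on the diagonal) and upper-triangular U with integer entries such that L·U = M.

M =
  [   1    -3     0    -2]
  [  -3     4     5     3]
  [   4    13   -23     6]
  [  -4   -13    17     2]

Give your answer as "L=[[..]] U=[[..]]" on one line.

  row1 -= -3·row0 → [0,-5,5,-3]
  row2 -= 4·row0 → [0,25,-23,14]
  row3 -= -4·row0 → [0,-25,17,-6]
  row2 -= -5·row1 → [0,0,2,-1]
  row3 -= 5·row1 → [0,0,-8,9]
  row3 -= -4·row2 → [0,0,0,5]

L=[[1,0,0,0],[-3,1,0,0],[4,-5,1,0],[-4,5,-4,1]] U=[[1,-3,0,-2],[0,-5,5,-3],[0,0,2,-1],[0,0,0,5]]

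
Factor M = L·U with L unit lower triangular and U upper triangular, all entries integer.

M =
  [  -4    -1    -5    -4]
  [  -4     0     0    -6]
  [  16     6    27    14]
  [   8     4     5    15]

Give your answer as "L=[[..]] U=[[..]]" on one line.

L=[[1,0,0,0],[1,1,0,0],[-4,2,1,0],[-2,2,5,1]] U=[[-4,-1,-5,-4],[0,1,5,-2],[0,0,-3,2],[0,0,0,1]]

  row1 -= 1·row0 → [0,1,5,-2]
  row2 -= -4·row0 → [0,2,7,-2]
  row3 -= -2·row0 → [0,2,-5,7]
  row2 -= 2·row1 → [0,0,-3,2]
  row3 -= 2·row1 → [0,0,-15,11]
  row3 -= 5·row2 → [0,0,0,1]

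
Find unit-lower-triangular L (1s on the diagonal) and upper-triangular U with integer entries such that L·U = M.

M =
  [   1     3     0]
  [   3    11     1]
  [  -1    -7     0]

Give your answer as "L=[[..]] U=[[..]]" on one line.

  r1 -= 3·r0 → [0,2,1]
  r2 -= -1·r0 → [0,-4,0]
  r2 -= -2·r1 → [0,0,2]

L=[[1,0,0],[3,1,0],[-1,-2,1]] U=[[1,3,0],[0,2,1],[0,0,2]]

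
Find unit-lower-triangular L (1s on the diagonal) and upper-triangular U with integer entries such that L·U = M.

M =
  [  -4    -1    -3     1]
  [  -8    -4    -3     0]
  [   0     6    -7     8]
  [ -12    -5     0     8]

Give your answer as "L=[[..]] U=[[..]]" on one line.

L=[[1,0,0,0],[2,1,0,0],[0,-3,1,0],[3,1,3,1]] U=[[-4,-1,-3,1],[0,-2,3,-2],[0,0,2,2],[0,0,0,1]]

  R1 -= 2·R0 → [0,-2,3,-2]
  R2 -= 0·R0 → [0,6,-7,8]
  R3 -= 3·R0 → [0,-2,9,5]
  R2 -= -3·R1 → [0,0,2,2]
  R3 -= 1·R1 → [0,0,6,7]
  R3 -= 3·R2 → [0,0,0,1]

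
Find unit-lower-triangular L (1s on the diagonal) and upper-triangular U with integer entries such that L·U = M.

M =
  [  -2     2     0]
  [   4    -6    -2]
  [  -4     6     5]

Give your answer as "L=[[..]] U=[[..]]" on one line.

L=[[1,0,0],[-2,1,0],[2,-1,1]] U=[[-2,2,0],[0,-2,-2],[0,0,3]]

  r1 -= -2·r0 → [0,-2,-2]
  r2 -= 2·r0 → [0,2,5]
  r2 -= -1·r1 → [0,0,3]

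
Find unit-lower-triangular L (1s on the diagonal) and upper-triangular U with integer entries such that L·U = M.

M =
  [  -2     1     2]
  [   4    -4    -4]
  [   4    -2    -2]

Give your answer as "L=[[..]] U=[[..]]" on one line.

L=[[1,0,0],[-2,1,0],[-2,0,1]] U=[[-2,1,2],[0,-2,0],[0,0,2]]

  row1 -= -2·row0 → [0,-2,0]
  row2 -= -2·row0 → [0,0,2]
  row2 -= 0·row1 → [0,0,2]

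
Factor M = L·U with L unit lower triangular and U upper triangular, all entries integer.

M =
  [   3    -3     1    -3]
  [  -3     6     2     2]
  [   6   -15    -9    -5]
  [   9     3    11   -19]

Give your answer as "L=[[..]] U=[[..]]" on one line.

L=[[1,0,0,0],[-1,1,0,0],[2,-3,1,0],[3,4,2,1]] U=[[3,-3,1,-3],[0,3,3,-1],[0,0,-2,-2],[0,0,0,-2]]

  r1 -= -1·r0 → [0,3,3,-1]
  r2 -= 2·r0 → [0,-9,-11,1]
  r3 -= 3·r0 → [0,12,8,-10]
  r2 -= -3·r1 → [0,0,-2,-2]
  r3 -= 4·r1 → [0,0,-4,-6]
  r3 -= 2·r2 → [0,0,0,-2]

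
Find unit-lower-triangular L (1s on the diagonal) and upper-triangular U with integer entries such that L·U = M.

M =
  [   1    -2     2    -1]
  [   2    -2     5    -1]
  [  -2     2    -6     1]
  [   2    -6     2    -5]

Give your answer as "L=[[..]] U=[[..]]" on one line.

  r1 -= 2·r0 → [0,2,1,1]
  r2 -= -2·r0 → [0,-2,-2,-1]
  r3 -= 2·r0 → [0,-2,-2,-3]
  r2 -= -1·r1 → [0,0,-1,0]
  r3 -= -1·r1 → [0,0,-1,-2]
  r3 -= 1·r2 → [0,0,0,-2]

L=[[1,0,0,0],[2,1,0,0],[-2,-1,1,0],[2,-1,1,1]] U=[[1,-2,2,-1],[0,2,1,1],[0,0,-1,0],[0,0,0,-2]]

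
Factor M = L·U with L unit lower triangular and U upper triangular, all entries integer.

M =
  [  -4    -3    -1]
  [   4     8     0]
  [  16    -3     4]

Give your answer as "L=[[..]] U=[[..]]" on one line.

L=[[1,0,0],[-1,1,0],[-4,-3,1]] U=[[-4,-3,-1],[0,5,-1],[0,0,-3]]

  r1 -= -1·r0 → [0,5,-1]
  r2 -= -4·r0 → [0,-15,0]
  r2 -= -3·r1 → [0,0,-3]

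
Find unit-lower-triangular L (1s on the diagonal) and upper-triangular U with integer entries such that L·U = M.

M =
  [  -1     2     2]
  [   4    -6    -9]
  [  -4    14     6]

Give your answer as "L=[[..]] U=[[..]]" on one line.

  R1 -= -4·R0 → [0,2,-1]
  R2 -= 4·R0 → [0,6,-2]
  R2 -= 3·R1 → [0,0,1]

L=[[1,0,0],[-4,1,0],[4,3,1]] U=[[-1,2,2],[0,2,-1],[0,0,1]]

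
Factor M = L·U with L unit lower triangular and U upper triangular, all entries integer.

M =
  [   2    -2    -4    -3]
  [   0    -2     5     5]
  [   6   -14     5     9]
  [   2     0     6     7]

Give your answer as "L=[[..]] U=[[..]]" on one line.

L=[[1,0,0,0],[0,1,0,0],[3,4,1,0],[1,-1,-5,1]] U=[[2,-2,-4,-3],[0,-2,5,5],[0,0,-3,-2],[0,0,0,5]]

  row1 -= 0·row0 → [0,-2,5,5]
  row2 -= 3·row0 → [0,-8,17,18]
  row3 -= 1·row0 → [0,2,10,10]
  row2 -= 4·row1 → [0,0,-3,-2]
  row3 -= -1·row1 → [0,0,15,15]
  row3 -= -5·row2 → [0,0,0,5]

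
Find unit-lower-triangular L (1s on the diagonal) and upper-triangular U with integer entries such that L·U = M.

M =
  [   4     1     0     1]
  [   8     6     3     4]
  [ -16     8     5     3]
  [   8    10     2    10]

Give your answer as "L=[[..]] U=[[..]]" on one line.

  row1 -= 2·row0 → [0,4,3,2]
  row2 -= -4·row0 → [0,12,5,7]
  row3 -= 2·row0 → [0,8,2,8]
  row2 -= 3·row1 → [0,0,-4,1]
  row3 -= 2·row1 → [0,0,-4,4]
  row3 -= 1·row2 → [0,0,0,3]

L=[[1,0,0,0],[2,1,0,0],[-4,3,1,0],[2,2,1,1]] U=[[4,1,0,1],[0,4,3,2],[0,0,-4,1],[0,0,0,3]]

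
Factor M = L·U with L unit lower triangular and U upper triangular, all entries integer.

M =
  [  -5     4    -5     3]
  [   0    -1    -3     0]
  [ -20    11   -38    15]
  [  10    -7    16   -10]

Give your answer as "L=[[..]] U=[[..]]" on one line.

  R1 -= 0·R0 → [0,-1,-3,0]
  R2 -= 4·R0 → [0,-5,-18,3]
  R3 -= -2·R0 → [0,1,6,-4]
  R2 -= 5·R1 → [0,0,-3,3]
  R3 -= -1·R1 → [0,0,3,-4]
  R3 -= -1·R2 → [0,0,0,-1]

L=[[1,0,0,0],[0,1,0,0],[4,5,1,0],[-2,-1,-1,1]] U=[[-5,4,-5,3],[0,-1,-3,0],[0,0,-3,3],[0,0,0,-1]]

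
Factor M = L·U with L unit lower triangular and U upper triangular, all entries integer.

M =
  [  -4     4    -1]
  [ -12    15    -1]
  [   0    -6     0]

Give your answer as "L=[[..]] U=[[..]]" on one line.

L=[[1,0,0],[3,1,0],[0,-2,1]] U=[[-4,4,-1],[0,3,2],[0,0,4]]

  R1 -= 3·R0 → [0,3,2]
  R2 -= 0·R0 → [0,-6,0]
  R2 -= -2·R1 → [0,0,4]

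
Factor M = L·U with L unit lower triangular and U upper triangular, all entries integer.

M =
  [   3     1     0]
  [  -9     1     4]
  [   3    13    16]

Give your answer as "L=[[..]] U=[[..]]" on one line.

L=[[1,0,0],[-3,1,0],[1,3,1]] U=[[3,1,0],[0,4,4],[0,0,4]]

  row1 -= -3·row0 → [0,4,4]
  row2 -= 1·row0 → [0,12,16]
  row2 -= 3·row1 → [0,0,4]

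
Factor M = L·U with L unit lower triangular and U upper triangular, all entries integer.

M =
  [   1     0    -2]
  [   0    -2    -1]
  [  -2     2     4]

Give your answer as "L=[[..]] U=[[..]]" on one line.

L=[[1,0,0],[0,1,0],[-2,-1,1]] U=[[1,0,-2],[0,-2,-1],[0,0,-1]]

  row1 -= 0·row0 → [0,-2,-1]
  row2 -= -2·row0 → [0,2,0]
  row2 -= -1·row1 → [0,0,-1]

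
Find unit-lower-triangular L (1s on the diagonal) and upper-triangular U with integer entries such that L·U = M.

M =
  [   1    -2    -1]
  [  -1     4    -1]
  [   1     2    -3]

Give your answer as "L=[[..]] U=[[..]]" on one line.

  row1 -= -1·row0 → [0,2,-2]
  row2 -= 1·row0 → [0,4,-2]
  row2 -= 2·row1 → [0,0,2]

L=[[1,0,0],[-1,1,0],[1,2,1]] U=[[1,-2,-1],[0,2,-2],[0,0,2]]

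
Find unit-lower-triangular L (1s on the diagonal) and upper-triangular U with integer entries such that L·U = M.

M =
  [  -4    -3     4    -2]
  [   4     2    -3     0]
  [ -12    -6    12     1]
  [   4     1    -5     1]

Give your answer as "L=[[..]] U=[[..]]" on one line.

L=[[1,0,0,0],[-1,1,0,0],[3,-3,1,0],[-1,2,-1,1]] U=[[-4,-3,4,-2],[0,-1,1,-2],[0,0,3,1],[0,0,0,4]]

  row1 -= -1·row0 → [0,-1,1,-2]
  row2 -= 3·row0 → [0,3,0,7]
  row3 -= -1·row0 → [0,-2,-1,-1]
  row2 -= -3·row1 → [0,0,3,1]
  row3 -= 2·row1 → [0,0,-3,3]
  row3 -= -1·row2 → [0,0,0,4]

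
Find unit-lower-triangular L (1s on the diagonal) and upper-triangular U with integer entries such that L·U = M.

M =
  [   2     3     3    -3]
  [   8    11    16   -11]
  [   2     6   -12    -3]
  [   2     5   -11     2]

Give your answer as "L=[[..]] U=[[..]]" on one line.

  R1 -= 4·R0 → [0,-1,4,1]
  R2 -= 1·R0 → [0,3,-15,0]
  R3 -= 1·R0 → [0,2,-14,5]
  R2 -= -3·R1 → [0,0,-3,3]
  R3 -= -2·R1 → [0,0,-6,7]
  R3 -= 2·R2 → [0,0,0,1]

L=[[1,0,0,0],[4,1,0,0],[1,-3,1,0],[1,-2,2,1]] U=[[2,3,3,-3],[0,-1,4,1],[0,0,-3,3],[0,0,0,1]]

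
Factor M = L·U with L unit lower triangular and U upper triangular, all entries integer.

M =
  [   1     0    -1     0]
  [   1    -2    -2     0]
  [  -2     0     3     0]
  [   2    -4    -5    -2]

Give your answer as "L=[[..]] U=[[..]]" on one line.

  row1 -= 1·row0 → [0,-2,-1,0]
  row2 -= -2·row0 → [0,0,1,0]
  row3 -= 2·row0 → [0,-4,-3,-2]
  row2 -= 0·row1 → [0,0,1,0]
  row3 -= 2·row1 → [0,0,-1,-2]
  row3 -= -1·row2 → [0,0,0,-2]

L=[[1,0,0,0],[1,1,0,0],[-2,0,1,0],[2,2,-1,1]] U=[[1,0,-1,0],[0,-2,-1,0],[0,0,1,0],[0,0,0,-2]]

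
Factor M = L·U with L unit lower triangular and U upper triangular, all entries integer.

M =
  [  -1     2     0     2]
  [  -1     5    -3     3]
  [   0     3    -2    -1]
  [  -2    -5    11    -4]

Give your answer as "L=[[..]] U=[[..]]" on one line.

L=[[1,0,0,0],[1,1,0,0],[0,1,1,0],[2,-3,2,1]] U=[[-1,2,0,2],[0,3,-3,1],[0,0,1,-2],[0,0,0,-1]]

  r1 -= 1·r0 → [0,3,-3,1]
  r2 -= 0·r0 → [0,3,-2,-1]
  r3 -= 2·r0 → [0,-9,11,-8]
  r2 -= 1·r1 → [0,0,1,-2]
  r3 -= -3·r1 → [0,0,2,-5]
  r3 -= 2·r2 → [0,0,0,-1]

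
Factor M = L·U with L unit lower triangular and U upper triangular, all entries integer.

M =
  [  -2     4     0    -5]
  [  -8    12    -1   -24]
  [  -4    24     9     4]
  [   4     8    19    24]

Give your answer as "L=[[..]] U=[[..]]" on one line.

  R1 -= 4·R0 → [0,-4,-1,-4]
  R2 -= 2·R0 → [0,16,9,14]
  R3 -= -2·R0 → [0,16,19,14]
  R2 -= -4·R1 → [0,0,5,-2]
  R3 -= -4·R1 → [0,0,15,-2]
  R3 -= 3·R2 → [0,0,0,4]

L=[[1,0,0,0],[4,1,0,0],[2,-4,1,0],[-2,-4,3,1]] U=[[-2,4,0,-5],[0,-4,-1,-4],[0,0,5,-2],[0,0,0,4]]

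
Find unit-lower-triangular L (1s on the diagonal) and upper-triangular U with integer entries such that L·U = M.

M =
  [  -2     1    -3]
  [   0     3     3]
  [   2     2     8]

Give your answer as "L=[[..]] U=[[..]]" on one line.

  row1 -= 0·row0 → [0,3,3]
  row2 -= -1·row0 → [0,3,5]
  row2 -= 1·row1 → [0,0,2]

L=[[1,0,0],[0,1,0],[-1,1,1]] U=[[-2,1,-3],[0,3,3],[0,0,2]]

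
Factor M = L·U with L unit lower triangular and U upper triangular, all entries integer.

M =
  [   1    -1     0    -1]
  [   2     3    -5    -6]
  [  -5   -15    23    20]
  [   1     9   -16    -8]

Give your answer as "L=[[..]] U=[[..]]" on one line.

L=[[1,0,0,0],[2,1,0,0],[-5,-4,1,0],[1,2,-2,1]] U=[[1,-1,0,-1],[0,5,-5,-4],[0,0,3,-1],[0,0,0,-1]]

  R1 -= 2·R0 → [0,5,-5,-4]
  R2 -= -5·R0 → [0,-20,23,15]
  R3 -= 1·R0 → [0,10,-16,-7]
  R2 -= -4·R1 → [0,0,3,-1]
  R3 -= 2·R1 → [0,0,-6,1]
  R3 -= -2·R2 → [0,0,0,-1]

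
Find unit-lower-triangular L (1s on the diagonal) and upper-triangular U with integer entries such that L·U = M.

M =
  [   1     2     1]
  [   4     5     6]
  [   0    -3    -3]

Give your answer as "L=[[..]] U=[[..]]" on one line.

L=[[1,0,0],[4,1,0],[0,1,1]] U=[[1,2,1],[0,-3,2],[0,0,-5]]

  r1 -= 4·r0 → [0,-3,2]
  r2 -= 0·r0 → [0,-3,-3]
  r2 -= 1·r1 → [0,0,-5]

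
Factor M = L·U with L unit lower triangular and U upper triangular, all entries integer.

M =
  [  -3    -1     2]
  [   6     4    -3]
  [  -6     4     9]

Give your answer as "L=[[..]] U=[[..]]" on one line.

L=[[1,0,0],[-2,1,0],[2,3,1]] U=[[-3,-1,2],[0,2,1],[0,0,2]]

  R1 -= -2·R0 → [0,2,1]
  R2 -= 2·R0 → [0,6,5]
  R2 -= 3·R1 → [0,0,2]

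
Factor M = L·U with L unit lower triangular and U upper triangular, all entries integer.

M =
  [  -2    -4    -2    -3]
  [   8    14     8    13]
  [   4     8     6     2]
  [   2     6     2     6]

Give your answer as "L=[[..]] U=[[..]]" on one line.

L=[[1,0,0,0],[-4,1,0,0],[-2,0,1,0],[-1,-1,0,1]] U=[[-2,-4,-2,-3],[0,-2,0,1],[0,0,2,-4],[0,0,0,4]]

  row1 -= -4·row0 → [0,-2,0,1]
  row2 -= -2·row0 → [0,0,2,-4]
  row3 -= -1·row0 → [0,2,0,3]
  row2 -= 0·row1 → [0,0,2,-4]
  row3 -= -1·row1 → [0,0,0,4]
  row3 -= 0·row2 → [0,0,0,4]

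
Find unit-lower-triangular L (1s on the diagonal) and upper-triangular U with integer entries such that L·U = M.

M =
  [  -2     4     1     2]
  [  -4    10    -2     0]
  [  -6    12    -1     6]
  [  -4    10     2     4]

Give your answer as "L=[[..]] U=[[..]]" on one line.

  R1 -= 2·R0 → [0,2,-4,-4]
  R2 -= 3·R0 → [0,0,-4,0]
  R3 -= 2·R0 → [0,2,0,0]
  R2 -= 0·R1 → [0,0,-4,0]
  R3 -= 1·R1 → [0,0,4,4]
  R3 -= -1·R2 → [0,0,0,4]

L=[[1,0,0,0],[2,1,0,0],[3,0,1,0],[2,1,-1,1]] U=[[-2,4,1,2],[0,2,-4,-4],[0,0,-4,0],[0,0,0,4]]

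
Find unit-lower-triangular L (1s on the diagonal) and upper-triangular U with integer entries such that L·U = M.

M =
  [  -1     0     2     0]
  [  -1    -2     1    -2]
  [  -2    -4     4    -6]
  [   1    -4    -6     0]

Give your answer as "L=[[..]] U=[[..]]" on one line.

L=[[1,0,0,0],[1,1,0,0],[2,2,1,0],[-1,2,-1,1]] U=[[-1,0,2,0],[0,-2,-1,-2],[0,0,2,-2],[0,0,0,2]]

  row1 -= 1·row0 → [0,-2,-1,-2]
  row2 -= 2·row0 → [0,-4,0,-6]
  row3 -= -1·row0 → [0,-4,-4,0]
  row2 -= 2·row1 → [0,0,2,-2]
  row3 -= 2·row1 → [0,0,-2,4]
  row3 -= -1·row2 → [0,0,0,2]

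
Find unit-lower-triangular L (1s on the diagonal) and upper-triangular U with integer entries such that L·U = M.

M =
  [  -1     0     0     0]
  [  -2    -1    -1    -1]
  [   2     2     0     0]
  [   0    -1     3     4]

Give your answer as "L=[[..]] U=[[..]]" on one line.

  row1 -= 2·row0 → [0,-1,-1,-1]
  row2 -= -2·row0 → [0,2,0,0]
  row3 -= 0·row0 → [0,-1,3,4]
  row2 -= -2·row1 → [0,0,-2,-2]
  row3 -= 1·row1 → [0,0,4,5]
  row3 -= -2·row2 → [0,0,0,1]

L=[[1,0,0,0],[2,1,0,0],[-2,-2,1,0],[0,1,-2,1]] U=[[-1,0,0,0],[0,-1,-1,-1],[0,0,-2,-2],[0,0,0,1]]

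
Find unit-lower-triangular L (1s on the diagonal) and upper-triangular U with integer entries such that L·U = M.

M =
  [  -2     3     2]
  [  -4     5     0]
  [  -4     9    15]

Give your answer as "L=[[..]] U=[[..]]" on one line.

  R1 -= 2·R0 → [0,-1,-4]
  R2 -= 2·R0 → [0,3,11]
  R2 -= -3·R1 → [0,0,-1]

L=[[1,0,0],[2,1,0],[2,-3,1]] U=[[-2,3,2],[0,-1,-4],[0,0,-1]]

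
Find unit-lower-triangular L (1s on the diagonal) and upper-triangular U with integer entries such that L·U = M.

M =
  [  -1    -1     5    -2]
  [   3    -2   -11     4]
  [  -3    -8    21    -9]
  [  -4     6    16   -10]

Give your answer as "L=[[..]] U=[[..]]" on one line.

L=[[1,0,0,0],[-3,1,0,0],[3,1,1,0],[4,-2,2,1]] U=[[-1,-1,5,-2],[0,-5,4,-2],[0,0,2,-1],[0,0,0,-4]]

  row1 -= -3·row0 → [0,-5,4,-2]
  row2 -= 3·row0 → [0,-5,6,-3]
  row3 -= 4·row0 → [0,10,-4,-2]
  row2 -= 1·row1 → [0,0,2,-1]
  row3 -= -2·row1 → [0,0,4,-6]
  row3 -= 2·row2 → [0,0,0,-4]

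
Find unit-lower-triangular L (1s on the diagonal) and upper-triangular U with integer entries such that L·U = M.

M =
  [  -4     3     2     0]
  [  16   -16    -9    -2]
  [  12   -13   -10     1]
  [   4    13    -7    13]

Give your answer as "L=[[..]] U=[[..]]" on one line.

L=[[1,0,0,0],[-4,1,0,0],[-3,1,1,0],[-1,-4,3,1]] U=[[-4,3,2,0],[0,-4,-1,-2],[0,0,-3,3],[0,0,0,-4]]

  row1 -= -4·row0 → [0,-4,-1,-2]
  row2 -= -3·row0 → [0,-4,-4,1]
  row3 -= -1·row0 → [0,16,-5,13]
  row2 -= 1·row1 → [0,0,-3,3]
  row3 -= -4·row1 → [0,0,-9,5]
  row3 -= 3·row2 → [0,0,0,-4]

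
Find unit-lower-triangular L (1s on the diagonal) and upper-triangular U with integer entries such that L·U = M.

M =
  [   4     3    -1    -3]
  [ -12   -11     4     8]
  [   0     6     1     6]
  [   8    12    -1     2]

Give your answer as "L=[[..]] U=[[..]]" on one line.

L=[[1,0,0,0],[-3,1,0,0],[0,-3,1,0],[2,-3,1,1]] U=[[4,3,-1,-3],[0,-2,1,-1],[0,0,4,3],[0,0,0,2]]

  r1 -= -3·r0 → [0,-2,1,-1]
  r2 -= 0·r0 → [0,6,1,6]
  r3 -= 2·r0 → [0,6,1,8]
  r2 -= -3·r1 → [0,0,4,3]
  r3 -= -3·r1 → [0,0,4,5]
  r3 -= 1·r2 → [0,0,0,2]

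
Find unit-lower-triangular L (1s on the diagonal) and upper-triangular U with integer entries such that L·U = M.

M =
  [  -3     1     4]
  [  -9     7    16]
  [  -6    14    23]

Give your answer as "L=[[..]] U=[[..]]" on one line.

L=[[1,0,0],[3,1,0],[2,3,1]] U=[[-3,1,4],[0,4,4],[0,0,3]]

  R1 -= 3·R0 → [0,4,4]
  R2 -= 2·R0 → [0,12,15]
  R2 -= 3·R1 → [0,0,3]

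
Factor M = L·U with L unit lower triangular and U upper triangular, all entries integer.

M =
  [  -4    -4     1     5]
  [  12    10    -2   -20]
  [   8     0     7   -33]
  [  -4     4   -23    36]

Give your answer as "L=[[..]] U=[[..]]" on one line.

  r1 -= -3·r0 → [0,-2,1,-5]
  r2 -= -2·r0 → [0,-8,9,-23]
  r3 -= 1·r0 → [0,8,-24,31]
  r2 -= 4·r1 → [0,0,5,-3]
  r3 -= -4·r1 → [0,0,-20,11]
  r3 -= -4·r2 → [0,0,0,-1]

L=[[1,0,0,0],[-3,1,0,0],[-2,4,1,0],[1,-4,-4,1]] U=[[-4,-4,1,5],[0,-2,1,-5],[0,0,5,-3],[0,0,0,-1]]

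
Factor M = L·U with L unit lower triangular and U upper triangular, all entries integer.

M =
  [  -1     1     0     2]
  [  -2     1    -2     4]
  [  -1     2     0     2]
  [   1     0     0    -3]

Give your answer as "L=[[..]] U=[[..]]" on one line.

  row1 -= 2·row0 → [0,-1,-2,0]
  row2 -= 1·row0 → [0,1,0,0]
  row3 -= -1·row0 → [0,1,0,-1]
  row2 -= -1·row1 → [0,0,-2,0]
  row3 -= -1·row1 → [0,0,-2,-1]
  row3 -= 1·row2 → [0,0,0,-1]

L=[[1,0,0,0],[2,1,0,0],[1,-1,1,0],[-1,-1,1,1]] U=[[-1,1,0,2],[0,-1,-2,0],[0,0,-2,0],[0,0,0,-1]]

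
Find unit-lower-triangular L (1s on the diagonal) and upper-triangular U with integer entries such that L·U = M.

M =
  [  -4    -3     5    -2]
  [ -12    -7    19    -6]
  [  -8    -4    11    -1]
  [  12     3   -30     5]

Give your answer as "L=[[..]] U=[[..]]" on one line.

L=[[1,0,0,0],[3,1,0,0],[2,1,1,0],[-3,-3,1,1]] U=[[-4,-3,5,-2],[0,2,4,0],[0,0,-3,3],[0,0,0,-4]]

  r1 -= 3·r0 → [0,2,4,0]
  r2 -= 2·r0 → [0,2,1,3]
  r3 -= -3·r0 → [0,-6,-15,-1]
  r2 -= 1·r1 → [0,0,-3,3]
  r3 -= -3·r1 → [0,0,-3,-1]
  r3 -= 1·r2 → [0,0,0,-4]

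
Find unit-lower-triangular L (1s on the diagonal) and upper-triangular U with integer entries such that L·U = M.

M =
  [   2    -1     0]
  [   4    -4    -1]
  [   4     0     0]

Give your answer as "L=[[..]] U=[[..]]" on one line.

L=[[1,0,0],[2,1,0],[2,-1,1]] U=[[2,-1,0],[0,-2,-1],[0,0,-1]]

  row1 -= 2·row0 → [0,-2,-1]
  row2 -= 2·row0 → [0,2,0]
  row2 -= -1·row1 → [0,0,-1]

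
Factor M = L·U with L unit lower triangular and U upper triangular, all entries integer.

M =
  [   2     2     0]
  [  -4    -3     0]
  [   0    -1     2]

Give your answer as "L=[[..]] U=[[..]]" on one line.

  r1 -= -2·r0 → [0,1,0]
  r2 -= 0·r0 → [0,-1,2]
  r2 -= -1·r1 → [0,0,2]

L=[[1,0,0],[-2,1,0],[0,-1,1]] U=[[2,2,0],[0,1,0],[0,0,2]]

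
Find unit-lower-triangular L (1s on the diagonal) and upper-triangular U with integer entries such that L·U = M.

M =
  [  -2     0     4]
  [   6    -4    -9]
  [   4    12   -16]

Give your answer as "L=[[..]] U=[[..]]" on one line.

  R1 -= -3·R0 → [0,-4,3]
  R2 -= -2·R0 → [0,12,-8]
  R2 -= -3·R1 → [0,0,1]

L=[[1,0,0],[-3,1,0],[-2,-3,1]] U=[[-2,0,4],[0,-4,3],[0,0,1]]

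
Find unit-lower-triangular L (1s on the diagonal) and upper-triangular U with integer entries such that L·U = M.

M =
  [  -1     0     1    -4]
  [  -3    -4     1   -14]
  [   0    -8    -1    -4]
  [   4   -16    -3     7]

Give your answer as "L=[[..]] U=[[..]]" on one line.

L=[[1,0,0,0],[3,1,0,0],[0,2,1,0],[-4,4,3,1]] U=[[-1,0,1,-4],[0,-4,-2,-2],[0,0,3,0],[0,0,0,-1]]

  row1 -= 3·row0 → [0,-4,-2,-2]
  row2 -= 0·row0 → [0,-8,-1,-4]
  row3 -= -4·row0 → [0,-16,1,-9]
  row2 -= 2·row1 → [0,0,3,0]
  row3 -= 4·row1 → [0,0,9,-1]
  row3 -= 3·row2 → [0,0,0,-1]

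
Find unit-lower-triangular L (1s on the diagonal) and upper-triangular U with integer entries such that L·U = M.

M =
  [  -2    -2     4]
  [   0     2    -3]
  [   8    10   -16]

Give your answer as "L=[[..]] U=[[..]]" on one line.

L=[[1,0,0],[0,1,0],[-4,1,1]] U=[[-2,-2,4],[0,2,-3],[0,0,3]]

  row1 -= 0·row0 → [0,2,-3]
  row2 -= -4·row0 → [0,2,0]
  row2 -= 1·row1 → [0,0,3]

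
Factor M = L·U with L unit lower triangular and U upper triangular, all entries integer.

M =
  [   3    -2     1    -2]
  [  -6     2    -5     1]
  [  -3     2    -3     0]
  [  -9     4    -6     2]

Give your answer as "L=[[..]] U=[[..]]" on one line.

  R1 -= -2·R0 → [0,-2,-3,-3]
  R2 -= -1·R0 → [0,0,-2,-2]
  R3 -= -3·R0 → [0,-2,-3,-4]
  R2 -= 0·R1 → [0,0,-2,-2]
  R3 -= 1·R1 → [0,0,0,-1]
  R3 -= 0·R2 → [0,0,0,-1]

L=[[1,0,0,0],[-2,1,0,0],[-1,0,1,0],[-3,1,0,1]] U=[[3,-2,1,-2],[0,-2,-3,-3],[0,0,-2,-2],[0,0,0,-1]]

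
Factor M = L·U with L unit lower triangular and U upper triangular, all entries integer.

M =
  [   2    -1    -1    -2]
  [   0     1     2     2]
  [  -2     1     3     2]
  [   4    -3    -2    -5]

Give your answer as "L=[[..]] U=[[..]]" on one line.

  r1 -= 0·r0 → [0,1,2,2]
  r2 -= -1·r0 → [0,0,2,0]
  r3 -= 2·r0 → [0,-1,0,-1]
  r2 -= 0·r1 → [0,0,2,0]
  r3 -= -1·r1 → [0,0,2,1]
  r3 -= 1·r2 → [0,0,0,1]

L=[[1,0,0,0],[0,1,0,0],[-1,0,1,0],[2,-1,1,1]] U=[[2,-1,-1,-2],[0,1,2,2],[0,0,2,0],[0,0,0,1]]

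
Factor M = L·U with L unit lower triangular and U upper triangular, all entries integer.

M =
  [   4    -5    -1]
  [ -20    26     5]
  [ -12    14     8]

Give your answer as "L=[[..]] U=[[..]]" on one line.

L=[[1,0,0],[-5,1,0],[-3,-1,1]] U=[[4,-5,-1],[0,1,0],[0,0,5]]

  row1 -= -5·row0 → [0,1,0]
  row2 -= -3·row0 → [0,-1,5]
  row2 -= -1·row1 → [0,0,5]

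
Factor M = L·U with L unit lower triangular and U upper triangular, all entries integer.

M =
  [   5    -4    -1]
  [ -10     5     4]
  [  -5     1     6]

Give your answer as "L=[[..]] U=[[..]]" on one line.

L=[[1,0,0],[-2,1,0],[-1,1,1]] U=[[5,-4,-1],[0,-3,2],[0,0,3]]

  r1 -= -2·r0 → [0,-3,2]
  r2 -= -1·r0 → [0,-3,5]
  r2 -= 1·r1 → [0,0,3]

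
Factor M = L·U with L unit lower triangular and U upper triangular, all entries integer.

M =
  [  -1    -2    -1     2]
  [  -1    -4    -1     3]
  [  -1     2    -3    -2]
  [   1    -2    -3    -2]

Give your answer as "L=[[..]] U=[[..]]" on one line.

L=[[1,0,0,0],[1,1,0,0],[1,-2,1,0],[-1,2,2,1]] U=[[-1,-2,-1,2],[0,-2,0,1],[0,0,-2,-2],[0,0,0,2]]

  r1 -= 1·r0 → [0,-2,0,1]
  r2 -= 1·r0 → [0,4,-2,-4]
  r3 -= -1·r0 → [0,-4,-4,0]
  r2 -= -2·r1 → [0,0,-2,-2]
  r3 -= 2·r1 → [0,0,-4,-2]
  r3 -= 2·r2 → [0,0,0,2]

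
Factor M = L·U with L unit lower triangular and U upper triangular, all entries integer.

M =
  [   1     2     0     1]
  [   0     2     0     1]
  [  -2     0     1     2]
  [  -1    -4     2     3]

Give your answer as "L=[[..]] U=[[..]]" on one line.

L=[[1,0,0,0],[0,1,0,0],[-2,2,1,0],[-1,-1,2,1]] U=[[1,2,0,1],[0,2,0,1],[0,0,1,2],[0,0,0,1]]

  row1 -= 0·row0 → [0,2,0,1]
  row2 -= -2·row0 → [0,4,1,4]
  row3 -= -1·row0 → [0,-2,2,4]
  row2 -= 2·row1 → [0,0,1,2]
  row3 -= -1·row1 → [0,0,2,5]
  row3 -= 2·row2 → [0,0,0,1]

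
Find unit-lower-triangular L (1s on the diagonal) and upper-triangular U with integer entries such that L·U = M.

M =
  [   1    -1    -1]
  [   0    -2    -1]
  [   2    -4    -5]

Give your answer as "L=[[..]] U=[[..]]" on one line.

L=[[1,0,0],[0,1,0],[2,1,1]] U=[[1,-1,-1],[0,-2,-1],[0,0,-2]]

  r1 -= 0·r0 → [0,-2,-1]
  r2 -= 2·r0 → [0,-2,-3]
  r2 -= 1·r1 → [0,0,-2]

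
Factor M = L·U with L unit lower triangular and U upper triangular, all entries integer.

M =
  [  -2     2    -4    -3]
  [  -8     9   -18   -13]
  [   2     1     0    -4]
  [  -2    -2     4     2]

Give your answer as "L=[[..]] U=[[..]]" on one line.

L=[[1,0,0,0],[4,1,0,0],[-1,3,1,0],[1,-4,0,1]] U=[[-2,2,-4,-3],[0,1,-2,-1],[0,0,2,-4],[0,0,0,1]]

  row1 -= 4·row0 → [0,1,-2,-1]
  row2 -= -1·row0 → [0,3,-4,-7]
  row3 -= 1·row0 → [0,-4,8,5]
  row2 -= 3·row1 → [0,0,2,-4]
  row3 -= -4·row1 → [0,0,0,1]
  row3 -= 0·row2 → [0,0,0,1]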